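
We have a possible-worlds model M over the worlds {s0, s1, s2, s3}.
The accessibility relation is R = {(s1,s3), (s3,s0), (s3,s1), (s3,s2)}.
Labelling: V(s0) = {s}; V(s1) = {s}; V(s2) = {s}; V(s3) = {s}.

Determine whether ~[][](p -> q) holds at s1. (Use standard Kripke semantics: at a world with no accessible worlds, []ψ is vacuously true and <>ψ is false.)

At s1: [][](p -> q) is true, so ~[][](p -> q) is false.
  At s1: [][](p -> q) requires [](p -> q) at every successor {s3}.
      At s3: [](p -> q) requires p -> q at every successor {s0, s1, s2}.
        At s0: p -> q is true.
        At s1: p -> q is true.
        At s2: p -> q is true.
      So [](p -> q) is true at s3.
  So [][](p -> q) is true at s1.

No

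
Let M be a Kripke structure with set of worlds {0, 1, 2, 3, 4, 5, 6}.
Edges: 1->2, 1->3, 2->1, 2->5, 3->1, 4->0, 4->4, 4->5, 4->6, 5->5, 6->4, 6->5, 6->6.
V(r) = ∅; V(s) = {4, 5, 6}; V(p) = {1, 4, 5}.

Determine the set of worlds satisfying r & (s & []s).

Recall that []ψ holds at a world iff ψ holds at every accessible world, and <>ψ holds iff ψ holds at some accessible world.
Let φ = r & (s & []s). Evaluate φ at each world:
  0 (successors ∅): φ is false.
  1 (successors {2, 3}): φ is false.
  2 (successors {1, 5}): φ is false.
  3 (successors {1}): φ is false.
  4 (successors {0, 4, 5, 6}): φ is false.
  5 (successors {5}): φ is false.
  6 (successors {4, 5, 6}): φ is false.
For instance, at 3:
  At 3: r is false, s & []s is false, so r & (s & []s) is false.
    At 3: s is false, []s is false, so s & []s is false.
      At 3: []s requires s at every successor {1}.
        s fails at 1, so []s is false at 3.
Satisfying worlds: none.

none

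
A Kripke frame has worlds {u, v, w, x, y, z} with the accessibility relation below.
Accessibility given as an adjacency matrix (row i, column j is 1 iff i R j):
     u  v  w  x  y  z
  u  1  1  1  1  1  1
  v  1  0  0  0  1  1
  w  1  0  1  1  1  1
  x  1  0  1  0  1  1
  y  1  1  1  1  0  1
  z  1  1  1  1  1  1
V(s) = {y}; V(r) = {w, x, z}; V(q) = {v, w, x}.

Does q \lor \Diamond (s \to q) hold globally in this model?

Yes

Let φ = q \lor \Diamond (s \to q). Evaluate φ at each world:
  u (successors {u, v, w, x, y, z}): φ is true.
  v (successors {u, y, z}): φ is true.
  w (successors {u, w, x, y, z}): φ is true.
  x (successors {u, w, y, z}): φ is true.
  y (successors {u, v, w, x, z}): φ is true.
  z (successors {u, v, w, x, y, z}): φ is true.
For instance, at x:
  At x: q is true, \Diamond (s \to q) is true, so q \lor \Diamond (s \to q) is true.
    At x: \Diamond (s \to q) requires s \to q at some successor in {u, w, y, z}.
      s \to q holds at u, so \Diamond (s \to q) is true at x.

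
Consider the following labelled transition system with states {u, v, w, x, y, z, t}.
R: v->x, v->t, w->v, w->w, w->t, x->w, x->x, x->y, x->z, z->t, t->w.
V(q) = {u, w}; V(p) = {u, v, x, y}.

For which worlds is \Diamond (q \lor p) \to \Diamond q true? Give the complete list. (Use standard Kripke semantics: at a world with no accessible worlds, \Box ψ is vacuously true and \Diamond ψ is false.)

u, w, x, y, z, t

Let φ = \Diamond (q \lor p) \to \Diamond q. Evaluate φ at each world:
  u (successors ∅): φ is true.
  v (successors {x, t}): φ is false.
  w (successors {v, w, t}): φ is true.
  x (successors {w, x, y, z}): φ is true.
  y (successors ∅): φ is true.
  z (successors {t}): φ is true.
  t (successors {w}): φ is true.
For instance, at t:
  At t: \Diamond (q \lor p) is true, \Diamond q is true, so \Diamond (q \lor p) \to \Diamond q is true.
    At t: \Diamond (q \lor p) requires q \lor p at some successor in {w}.
      q \lor p holds at w, so \Diamond (q \lor p) is true at t.
    At t: \Diamond q requires q at some successor in {w}.
      q holds at w, so \Diamond q is true at t.
Satisfying worlds: {u, w, x, y, z, t}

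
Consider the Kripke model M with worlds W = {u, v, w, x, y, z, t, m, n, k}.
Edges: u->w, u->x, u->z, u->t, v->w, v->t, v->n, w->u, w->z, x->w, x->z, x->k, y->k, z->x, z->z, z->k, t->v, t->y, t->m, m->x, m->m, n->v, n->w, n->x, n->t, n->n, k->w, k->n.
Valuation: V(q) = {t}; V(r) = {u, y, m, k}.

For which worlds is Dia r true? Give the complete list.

w, x, y, z, t, m

Let φ = Dia r. Evaluate φ at each world:
  u (successors {w, x, z, t}): φ is false.
  v (successors {w, t, n}): φ is false.
  w (successors {u, z}): φ is true.
  x (successors {w, z, k}): φ is true.
  y (successors {k}): φ is true.
  z (successors {x, z, k}): φ is true.
  t (successors {v, y, m}): φ is true.
  m (successors {x, m}): φ is true.
  n (successors {v, w, x, t, n}): φ is false.
  k (successors {w, n}): φ is false.
For instance, at n:
  At n: Dia r requires r at some successor in {v, w, x, t, n}.
    At v: r is false.
    At w: r is false.
    At x: r is false.
    At t: r is false.
    At n: r is false.
  So Dia r is false at n.
Satisfying worlds: {w, x, y, z, t, m}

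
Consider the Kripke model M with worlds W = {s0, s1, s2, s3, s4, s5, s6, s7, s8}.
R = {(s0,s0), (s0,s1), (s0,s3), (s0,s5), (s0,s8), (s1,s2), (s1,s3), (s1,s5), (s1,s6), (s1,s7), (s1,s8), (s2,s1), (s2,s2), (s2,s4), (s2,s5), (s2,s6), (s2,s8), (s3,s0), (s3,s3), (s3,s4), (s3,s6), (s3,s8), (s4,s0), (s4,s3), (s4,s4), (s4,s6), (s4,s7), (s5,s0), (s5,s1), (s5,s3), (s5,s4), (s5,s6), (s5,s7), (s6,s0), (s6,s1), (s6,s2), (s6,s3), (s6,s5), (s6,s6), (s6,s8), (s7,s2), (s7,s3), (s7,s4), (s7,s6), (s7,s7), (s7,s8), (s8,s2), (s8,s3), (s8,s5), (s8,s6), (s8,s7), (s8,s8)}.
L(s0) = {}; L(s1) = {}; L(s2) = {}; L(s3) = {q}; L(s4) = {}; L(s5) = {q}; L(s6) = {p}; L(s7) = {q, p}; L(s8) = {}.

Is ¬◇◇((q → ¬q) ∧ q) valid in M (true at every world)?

Let φ = ¬◇◇((q → ¬q) ∧ q). Evaluate φ at each world:
  s0 (successors {s0, s1, s3, s5, s8}): φ is true.
  s1 (successors {s2, s3, s5, s6, s7, s8}): φ is true.
  s2 (successors {s1, s2, s4, s5, s6, s8}): φ is true.
  s3 (successors {s0, s3, s4, s6, s8}): φ is true.
  s4 (successors {s0, s3, s4, s6, s7}): φ is true.
  s5 (successors {s0, s1, s3, s4, s6, s7}): φ is true.
  s6 (successors {s0, s1, s2, s3, s5, s6, s8}): φ is true.
  s7 (successors {s2, s3, s4, s6, s7, s8}): φ is true.
  s8 (successors {s2, s3, s5, s6, s7, s8}): φ is true.
For instance, at s7:
  At s7: ◇◇((q → ¬q) ∧ q) is false, so ¬◇◇((q → ¬q) ∧ q) is true.
    At s7: ◇◇((q → ¬q) ∧ q) requires ◇((q → ¬q) ∧ q) at some successor in {s2, s3, s4, s6, s7, s8}.
      At s2: ◇((q → ¬q) ∧ q) is false.
      At s3: ◇((q → ¬q) ∧ q) is false.
      At s4: ◇((q → ¬q) ∧ q) is false.
      At s6: ◇((q → ¬q) ∧ q) is false.
      At s7: ◇((q → ¬q) ∧ q) is false.
      At s8: ◇((q → ¬q) ∧ q) is false.
    So ◇◇((q → ¬q) ∧ q) is false at s7.

Yes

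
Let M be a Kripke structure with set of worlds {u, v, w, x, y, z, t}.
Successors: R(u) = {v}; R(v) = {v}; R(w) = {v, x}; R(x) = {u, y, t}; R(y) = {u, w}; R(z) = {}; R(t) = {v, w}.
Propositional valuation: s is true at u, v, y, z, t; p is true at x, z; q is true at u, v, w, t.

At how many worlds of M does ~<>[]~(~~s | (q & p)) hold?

7

Recall that []ψ holds at a world iff ψ holds at every accessible world, and <>ψ holds iff ψ holds at some accessible world.
Let φ = ~<>[]~(~~s | (q & p)). Evaluate φ at each world:
  u (successors {v}): φ is true.
  v (successors {v}): φ is true.
  w (successors {v, x}): φ is true.
  x (successors {u, y, t}): φ is true.
  y (successors {u, w}): φ is true.
  z (successors ∅): φ is true.
  t (successors {v, w}): φ is true.
For instance, at v:
  At v: <>[]~(~~s | (q & p)) is false, so ~<>[]~(~~s | (q & p)) is true.
    At v: <>[]~(~~s | (q & p)) requires []~(~~s | (q & p)) at some successor in {v}.
      At v: []~(~~s | (q & p)) is false.
    So <>[]~(~~s | (q & p)) is false at v.
Satisfying worlds: {u, v, w, x, y, z, t}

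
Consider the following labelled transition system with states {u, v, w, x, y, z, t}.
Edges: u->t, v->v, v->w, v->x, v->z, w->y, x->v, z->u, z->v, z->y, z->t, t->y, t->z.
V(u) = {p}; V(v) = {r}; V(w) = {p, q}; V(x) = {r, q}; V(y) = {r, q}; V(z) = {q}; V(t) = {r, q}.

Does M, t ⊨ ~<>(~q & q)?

Yes

At t: <>(~q & q) is false, so ~<>(~q & q) is true.
  At t: <>(~q & q) requires ~q & q at some successor in {y, z}.
    At y: ~q & q is false.
    At z: ~q & q is false.
  So <>(~q & q) is false at t.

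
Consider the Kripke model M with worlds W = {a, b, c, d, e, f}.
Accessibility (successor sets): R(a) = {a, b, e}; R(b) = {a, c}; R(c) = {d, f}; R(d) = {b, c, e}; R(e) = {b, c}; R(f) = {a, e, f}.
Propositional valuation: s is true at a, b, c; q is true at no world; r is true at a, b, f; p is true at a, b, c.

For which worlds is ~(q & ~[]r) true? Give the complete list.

a, b, c, d, e, f

Let φ = ~(q & ~[]r). Evaluate φ at each world:
  a (successors {a, b, e}): φ is true.
  b (successors {a, c}): φ is true.
  c (successors {d, f}): φ is true.
  d (successors {b, c, e}): φ is true.
  e (successors {b, c}): φ is true.
  f (successors {a, e, f}): φ is true.
For instance, at d:
  At d: q & ~[]r is false, so ~(q & ~[]r) is true.
    At d: q is false, ~[]r is true, so q & ~[]r is false.
      At d: []r is false, so ~[]r is true.
Satisfying worlds: {a, b, c, d, e, f}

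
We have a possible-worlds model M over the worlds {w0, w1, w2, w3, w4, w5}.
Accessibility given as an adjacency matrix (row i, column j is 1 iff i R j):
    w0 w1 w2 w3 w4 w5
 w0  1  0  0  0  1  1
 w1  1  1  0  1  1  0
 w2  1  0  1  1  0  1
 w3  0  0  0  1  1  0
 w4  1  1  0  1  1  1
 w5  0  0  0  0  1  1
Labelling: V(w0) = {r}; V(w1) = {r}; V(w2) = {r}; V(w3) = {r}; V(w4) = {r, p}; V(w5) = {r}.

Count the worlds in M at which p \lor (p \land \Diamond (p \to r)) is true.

Let φ = p \lor (p \land \Diamond (p \to r)). Evaluate φ at each world:
  w0 (successors {w0, w4, w5}): φ is false.
  w1 (successors {w0, w1, w3, w4}): φ is false.
  w2 (successors {w0, w2, w3, w5}): φ is false.
  w3 (successors {w3, w4}): φ is false.
  w4 (successors {w0, w1, w3, w4, w5}): φ is true.
  w5 (successors {w4, w5}): φ is false.
For instance, at w3:
  At w3: p is false, p \land \Diamond (p \to r) is false, so p \lor (p \land \Diamond (p \to r)) is false.
    At w3: p is false, \Diamond (p \to r) is true, so p \land \Diamond (p \to r) is false.
      At w3: \Diamond (p \to r) requires p \to r at some successor in {w3, w4}.
        p \to r holds at w3, so \Diamond (p \to r) is true at w3.
Satisfying worlds: {w4}

1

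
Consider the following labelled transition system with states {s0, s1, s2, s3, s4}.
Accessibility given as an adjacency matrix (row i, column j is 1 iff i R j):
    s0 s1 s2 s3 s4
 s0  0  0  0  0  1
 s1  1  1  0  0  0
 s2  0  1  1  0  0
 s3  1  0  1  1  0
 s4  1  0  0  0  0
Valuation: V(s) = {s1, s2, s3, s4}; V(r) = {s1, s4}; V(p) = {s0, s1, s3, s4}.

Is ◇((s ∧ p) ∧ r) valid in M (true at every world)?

Recall that ◇ψ holds at a world iff ψ holds at some accessible world.
Let φ = ◇((s ∧ p) ∧ r). Evaluate φ at each world:
  s0 (successors {s4}): φ is true.
  s1 (successors {s0, s1}): φ is true.
  s2 (successors {s1, s2}): φ is true.
  s3 (successors {s0, s2, s3}): φ is false.
  s4 (successors {s0}): φ is false.
Detail at s3 (counterexample):
  At s3: ◇((s ∧ p) ∧ r) requires (s ∧ p) ∧ r at some successor in {s0, s2, s3}.
    At s0: (s ∧ p) ∧ r is false.
    At s2: (s ∧ p) ∧ r is false.
    At s3: (s ∧ p) ∧ r is false.
  So ◇((s ∧ p) ∧ r) is false at s3.

No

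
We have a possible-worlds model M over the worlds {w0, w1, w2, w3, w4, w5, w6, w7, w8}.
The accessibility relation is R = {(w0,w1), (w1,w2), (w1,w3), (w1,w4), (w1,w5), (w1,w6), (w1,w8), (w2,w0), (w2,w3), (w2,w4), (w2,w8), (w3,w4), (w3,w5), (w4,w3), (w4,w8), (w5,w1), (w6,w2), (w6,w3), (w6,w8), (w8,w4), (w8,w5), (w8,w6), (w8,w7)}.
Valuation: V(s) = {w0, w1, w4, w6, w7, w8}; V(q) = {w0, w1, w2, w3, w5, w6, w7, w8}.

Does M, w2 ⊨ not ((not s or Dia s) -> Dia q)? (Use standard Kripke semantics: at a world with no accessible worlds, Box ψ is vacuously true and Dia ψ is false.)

No

At w2: (not s or Dia s) -> Dia q is true, so not ((not s or Dia s) -> Dia q) is false.
  At w2: not s or Dia s is true, Dia q is true, so (not s or Dia s) -> Dia q is true.
    At w2: not s is true, Dia s is true, so not s or Dia s is true.
      At w2: Dia s requires s at some successor in {w0, w3, w4, w8}.
        s holds at w0, so Dia s is true at w2.
    At w2: Dia q requires q at some successor in {w0, w3, w4, w8}.
      q holds at w0, so Dia q is true at w2.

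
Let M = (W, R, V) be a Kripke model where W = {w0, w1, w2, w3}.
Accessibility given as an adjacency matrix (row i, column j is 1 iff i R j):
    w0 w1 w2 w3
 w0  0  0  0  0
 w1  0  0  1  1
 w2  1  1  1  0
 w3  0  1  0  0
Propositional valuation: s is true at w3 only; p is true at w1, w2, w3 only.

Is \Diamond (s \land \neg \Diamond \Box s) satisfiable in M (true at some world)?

Yes

Recall that \Box ψ holds at a world iff ψ holds at every accessible world, and \Diamond ψ holds iff ψ holds at some accessible world.
Let φ = \Diamond (s \land \neg \Diamond \Box s). Evaluate φ at each world:
  w0 (successors ∅): φ is false.
  w1 (successors {w2, w3}): φ is true.
  w2 (successors {w0, w1, w2}): φ is false.
  w3 (successors {w1}): φ is false.
Detail at w1 (witness):
  At w1: \Diamond (s \land \neg \Diamond \Box s) requires s \land \neg \Diamond \Box s at some successor in {w2, w3}.
    s \land \neg \Diamond \Box s holds at w3, so \Diamond (s \land \neg \Diamond \Box s) is true at w1.
      At w3: s is true, \neg \Diamond \Box s is true, so s \land \neg \Diamond \Box s is true.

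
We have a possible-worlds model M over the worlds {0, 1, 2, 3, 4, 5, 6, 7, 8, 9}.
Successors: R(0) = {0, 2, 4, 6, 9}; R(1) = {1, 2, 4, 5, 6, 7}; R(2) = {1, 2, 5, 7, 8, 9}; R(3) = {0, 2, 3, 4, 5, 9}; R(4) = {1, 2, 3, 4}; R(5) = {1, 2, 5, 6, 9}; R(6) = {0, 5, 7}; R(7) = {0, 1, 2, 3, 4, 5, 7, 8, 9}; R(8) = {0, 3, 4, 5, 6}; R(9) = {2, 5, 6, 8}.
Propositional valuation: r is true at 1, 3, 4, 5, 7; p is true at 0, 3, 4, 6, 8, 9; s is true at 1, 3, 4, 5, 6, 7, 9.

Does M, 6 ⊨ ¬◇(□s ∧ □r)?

At 6: ◇(□s ∧ □r) is false, so ¬◇(□s ∧ □r) is true.
  At 6: ◇(□s ∧ □r) requires □s ∧ □r at some successor in {0, 5, 7}.
    At 0: □s ∧ □r is false.
    At 5: □s ∧ □r is false.
    At 7: □s ∧ □r is false.
  So ◇(□s ∧ □r) is false at 6.

Yes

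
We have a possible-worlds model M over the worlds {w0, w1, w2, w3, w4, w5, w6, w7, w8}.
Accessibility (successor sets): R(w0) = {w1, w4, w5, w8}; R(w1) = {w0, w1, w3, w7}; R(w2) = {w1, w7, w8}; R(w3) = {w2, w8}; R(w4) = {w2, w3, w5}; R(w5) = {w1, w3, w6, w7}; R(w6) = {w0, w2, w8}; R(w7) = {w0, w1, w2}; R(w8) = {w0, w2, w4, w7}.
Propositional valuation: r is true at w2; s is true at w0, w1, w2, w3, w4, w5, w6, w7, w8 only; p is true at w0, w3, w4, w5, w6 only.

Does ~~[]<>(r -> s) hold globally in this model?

Let φ = ~~[]<>(r -> s). Evaluate φ at each world:
  w0 (successors {w1, w4, w5, w8}): φ is true.
  w1 (successors {w0, w1, w3, w7}): φ is true.
  w2 (successors {w1, w7, w8}): φ is true.
  w3 (successors {w2, w8}): φ is true.
  w4 (successors {w2, w3, w5}): φ is true.
  w5 (successors {w1, w3, w6, w7}): φ is true.
  w6 (successors {w0, w2, w8}): φ is true.
  w7 (successors {w0, w1, w2}): φ is true.
  w8 (successors {w0, w2, w4, w7}): φ is true.
For instance, at w8:
  At w8: ~[]<>(r -> s) is false, so ~~[]<>(r -> s) is true.
    At w8: []<>(r -> s) is true, so ~[]<>(r -> s) is false.
      At w8: []<>(r -> s) requires <>(r -> s) at every successor {w0, w2, w4, w7}.
        At w0: <>(r -> s) is true.
        At w2: <>(r -> s) is true.
        At w4: <>(r -> s) is true.
        At w7: <>(r -> s) is true.
      So []<>(r -> s) is true at w8.

Yes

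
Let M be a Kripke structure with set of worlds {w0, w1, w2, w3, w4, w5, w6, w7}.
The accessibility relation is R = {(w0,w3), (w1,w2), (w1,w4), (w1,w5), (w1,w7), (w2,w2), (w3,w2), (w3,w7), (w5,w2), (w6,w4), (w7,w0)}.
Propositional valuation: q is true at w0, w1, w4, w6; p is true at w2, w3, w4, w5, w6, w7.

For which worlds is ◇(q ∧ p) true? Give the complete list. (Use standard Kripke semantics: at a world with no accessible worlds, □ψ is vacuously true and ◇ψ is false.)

Recall that ◇ψ holds at a world iff ψ holds at some accessible world.
Let φ = ◇(q ∧ p). Evaluate φ at each world:
  w0 (successors {w3}): φ is false.
  w1 (successors {w2, w4, w5, w7}): φ is true.
  w2 (successors {w2}): φ is false.
  w3 (successors {w2, w7}): φ is false.
  w4 (successors ∅): φ is false.
  w5 (successors {w2}): φ is false.
  w6 (successors {w4}): φ is true.
  w7 (successors {w0}): φ is false.
For instance, at w6:
  At w6: ◇(q ∧ p) requires q ∧ p at some successor in {w4}.
    q ∧ p holds at w4, so ◇(q ∧ p) is true at w6.
Satisfying worlds: {w1, w6}

w1, w6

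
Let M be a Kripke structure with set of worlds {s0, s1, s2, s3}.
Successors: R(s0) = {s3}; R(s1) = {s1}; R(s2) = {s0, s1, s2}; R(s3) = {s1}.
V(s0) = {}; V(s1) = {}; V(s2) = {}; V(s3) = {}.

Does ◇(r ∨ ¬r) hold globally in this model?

Recall that ◇ψ holds at a world iff ψ holds at some accessible world.
Let φ = ◇(r ∨ ¬r). Evaluate φ at each world:
  s0 (successors {s3}): φ is true.
  s1 (successors {s1}): φ is true.
  s2 (successors {s0, s1, s2}): φ is true.
  s3 (successors {s1}): φ is true.
For instance, at s1:
  At s1: ◇(r ∨ ¬r) requires r ∨ ¬r at some successor in {s1}.
    r ∨ ¬r holds at s1, so ◇(r ∨ ¬r) is true at s1.

Yes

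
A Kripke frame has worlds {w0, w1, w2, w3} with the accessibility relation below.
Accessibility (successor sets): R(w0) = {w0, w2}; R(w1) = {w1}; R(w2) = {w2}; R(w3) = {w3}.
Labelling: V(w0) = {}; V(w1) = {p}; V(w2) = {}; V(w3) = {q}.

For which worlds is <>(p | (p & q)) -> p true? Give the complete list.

Recall that <>ψ holds at a world iff ψ holds at some accessible world.
Let φ = <>(p | (p & q)) -> p. Evaluate φ at each world:
  w0 (successors {w0, w2}): φ is true.
  w1 (successors {w1}): φ is true.
  w2 (successors {w2}): φ is true.
  w3 (successors {w3}): φ is true.
For instance, at w3:
  At w3: <>(p | (p & q)) is false, p is false, so <>(p | (p & q)) -> p is true.
    At w3: <>(p | (p & q)) requires p | (p & q) at some successor in {w3}.
      At w3: p | (p & q) is false.
    So <>(p | (p & q)) is false at w3.
Satisfying worlds: {w0, w1, w2, w3}

w0, w1, w2, w3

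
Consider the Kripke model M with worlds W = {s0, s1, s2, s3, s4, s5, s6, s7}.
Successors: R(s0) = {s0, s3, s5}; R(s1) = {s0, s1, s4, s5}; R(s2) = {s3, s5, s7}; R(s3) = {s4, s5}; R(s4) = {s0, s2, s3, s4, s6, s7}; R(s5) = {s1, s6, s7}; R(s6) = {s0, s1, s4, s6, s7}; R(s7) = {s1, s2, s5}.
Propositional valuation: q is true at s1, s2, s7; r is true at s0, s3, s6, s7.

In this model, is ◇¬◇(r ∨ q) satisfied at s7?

At s7: ◇¬◇(r ∨ q) requires ¬◇(r ∨ q) at some successor in {s1, s2, s5}.
  At s1: ¬◇(r ∨ q) is false.
  At s2: ¬◇(r ∨ q) is false.
  At s5: ¬◇(r ∨ q) is false.
So ◇¬◇(r ∨ q) is false at s7.

No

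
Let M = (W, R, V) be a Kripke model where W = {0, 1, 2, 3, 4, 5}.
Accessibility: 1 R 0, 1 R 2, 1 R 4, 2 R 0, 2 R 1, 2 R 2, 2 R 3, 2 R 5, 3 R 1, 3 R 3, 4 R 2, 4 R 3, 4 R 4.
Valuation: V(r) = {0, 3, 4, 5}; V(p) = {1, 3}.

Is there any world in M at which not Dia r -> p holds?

Yes

Let φ = not Dia r -> p. Evaluate φ at each world:
  0 (successors ∅): φ is false.
  1 (successors {0, 2, 4}): φ is true.
  2 (successors {0, 1, 2, 3, 5}): φ is true.
  3 (successors {1, 3}): φ is true.
  4 (successors {2, 3, 4}): φ is true.
  5 (successors ∅): φ is false.
Detail at 1 (witness):
  At 1: not Dia r is false, p is true, so not Dia r -> p is true.
    At 1: Dia r is true, so not Dia r is false.
      At 1: Dia r requires r at some successor in {0, 2, 4}.
        r holds at 0, so Dia r is true at 1.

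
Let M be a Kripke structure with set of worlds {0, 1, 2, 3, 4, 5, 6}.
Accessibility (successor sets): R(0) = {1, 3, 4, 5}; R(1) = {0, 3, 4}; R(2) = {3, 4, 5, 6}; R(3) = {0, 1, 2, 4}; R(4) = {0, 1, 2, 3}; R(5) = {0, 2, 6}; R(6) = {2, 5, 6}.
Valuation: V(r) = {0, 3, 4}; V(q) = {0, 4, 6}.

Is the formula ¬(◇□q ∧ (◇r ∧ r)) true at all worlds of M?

Yes

Recall that □ψ holds at a world iff ψ holds at every accessible world, and ◇ψ holds iff ψ holds at some accessible world.
Let φ = ¬(◇□q ∧ (◇r ∧ r)). Evaluate φ at each world:
  0 (successors {1, 3, 4, 5}): φ is true.
  1 (successors {0, 3, 4}): φ is true.
  2 (successors {3, 4, 5, 6}): φ is true.
  3 (successors {0, 1, 2, 4}): φ is true.
  4 (successors {0, 1, 2, 3}): φ is true.
  5 (successors {0, 2, 6}): φ is true.
  6 (successors {2, 5, 6}): φ is true.
For instance, at 5:
  At 5: ◇□q ∧ (◇r ∧ r) is false, so ¬(◇□q ∧ (◇r ∧ r)) is true.
    At 5: ◇□q is false, ◇r ∧ r is false, so ◇□q ∧ (◇r ∧ r) is false.
      At 5: ◇□q requires □q at some successor in {0, 2, 6}.
        At 0: □q is false.
        At 2: □q is false.
        At 6: □q is false.
      So ◇□q is false at 5.
      At 5: ◇r is true, r is false, so ◇r ∧ r is false.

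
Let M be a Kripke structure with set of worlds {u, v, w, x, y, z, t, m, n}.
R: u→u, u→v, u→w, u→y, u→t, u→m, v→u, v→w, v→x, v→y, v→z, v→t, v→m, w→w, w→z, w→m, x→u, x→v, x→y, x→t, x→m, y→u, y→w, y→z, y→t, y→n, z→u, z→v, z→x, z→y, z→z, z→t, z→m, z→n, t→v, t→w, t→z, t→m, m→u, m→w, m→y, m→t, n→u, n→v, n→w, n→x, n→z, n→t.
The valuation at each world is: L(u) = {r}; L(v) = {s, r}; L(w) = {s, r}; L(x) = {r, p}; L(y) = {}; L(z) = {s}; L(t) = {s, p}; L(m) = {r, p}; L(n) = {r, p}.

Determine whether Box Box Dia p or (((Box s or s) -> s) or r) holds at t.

At t: Box Box Dia p is true, ((Box s or s) -> s) or r is true, so Box Box Dia p or (((Box s or s) -> s) or r) is true.
  At t: Box Box Dia p requires Box Dia p at every successor {v, w, z, m}.
    At v: Box Dia p is true.
    At w: Box Dia p is true.
    At z: Box Dia p is true.
    At m: Box Dia p is true.
  So Box Box Dia p is true at t.
  At t: (Box s or s) -> s is true, r is false, so ((Box s or s) -> s) or r is true.
    At t: Box s or s is true, s is true, so (Box s or s) -> s is true.
      At t: Box s is false, s is true, so Box s or s is true.

Yes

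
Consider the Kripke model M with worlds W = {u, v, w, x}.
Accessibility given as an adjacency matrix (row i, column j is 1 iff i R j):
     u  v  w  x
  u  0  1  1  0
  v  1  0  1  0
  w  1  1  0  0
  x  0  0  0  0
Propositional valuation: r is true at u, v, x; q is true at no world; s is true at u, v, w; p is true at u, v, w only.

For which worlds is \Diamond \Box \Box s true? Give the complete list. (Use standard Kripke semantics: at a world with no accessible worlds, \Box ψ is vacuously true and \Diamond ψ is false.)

u, v, w

Recall that \Box ψ holds at a world iff ψ holds at every accessible world, and \Diamond ψ holds iff ψ holds at some accessible world.
Let φ = \Diamond \Box \Box s. Evaluate φ at each world:
  u (successors {v, w}): φ is true.
  v (successors {u, w}): φ is true.
  w (successors {u, v}): φ is true.
  x (successors ∅): φ is false.
For instance, at u:
  At u: \Diamond \Box \Box s requires \Box \Box s at some successor in {v, w}.
    \Box \Box s holds at v, so \Diamond \Box \Box s is true at u.
      At v: \Box \Box s requires \Box s at every successor {u, w}.
        At u: \Box s is true.
        At w: \Box s is true.
      So \Box \Box s is true at v.
Satisfying worlds: {u, v, w}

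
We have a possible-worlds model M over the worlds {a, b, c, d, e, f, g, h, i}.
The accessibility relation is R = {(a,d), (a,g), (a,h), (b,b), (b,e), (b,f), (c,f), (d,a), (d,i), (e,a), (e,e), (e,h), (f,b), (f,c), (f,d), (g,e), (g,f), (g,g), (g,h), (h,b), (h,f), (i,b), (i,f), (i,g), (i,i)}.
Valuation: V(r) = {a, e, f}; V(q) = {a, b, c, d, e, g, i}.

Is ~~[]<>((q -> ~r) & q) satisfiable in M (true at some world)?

Let φ = ~~[]<>((q -> ~r) & q). Evaluate φ at each world:
  a (successors {d, g, h}): φ is true.
  b (successors {b, e, f}): φ is false.
  c (successors {f}): φ is true.
  d (successors {a, i}): φ is true.
  e (successors {a, e, h}): φ is false.
  f (successors {b, c, d}): φ is false.
  g (successors {e, f, g, h}): φ is false.
  h (successors {b, f}): φ is true.
  i (successors {b, f, g, i}): φ is true.
Detail at a (witness):
  At a: ~[]<>((q -> ~r) & q) is false, so ~~[]<>((q -> ~r) & q) is true.
    At a: []<>((q -> ~r) & q) is true, so ~[]<>((q -> ~r) & q) is false.
      At a: []<>((q -> ~r) & q) requires <>((q -> ~r) & q) at every successor {d, g, h}.
        At d: <>((q -> ~r) & q) is true.
        At g: <>((q -> ~r) & q) is true.
        At h: <>((q -> ~r) & q) is true.
      So []<>((q -> ~r) & q) is true at a.

Yes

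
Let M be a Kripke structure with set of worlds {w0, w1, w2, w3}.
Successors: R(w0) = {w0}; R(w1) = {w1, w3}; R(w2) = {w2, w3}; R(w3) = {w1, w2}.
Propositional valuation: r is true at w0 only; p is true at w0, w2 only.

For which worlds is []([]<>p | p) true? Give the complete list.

w0

Recall that []ψ holds at a world iff ψ holds at every accessible world, and <>ψ holds iff ψ holds at some accessible world.
Let φ = []([]<>p | p). Evaluate φ at each world:
  w0 (successors {w0}): φ is true.
  w1 (successors {w1, w3}): φ is false.
  w2 (successors {w2, w3}): φ is false.
  w3 (successors {w1, w2}): φ is false.
For instance, at w1:
  At w1: []([]<>p | p) requires []<>p | p at every successor {w1, w3}.
    []<>p | p fails at w1, so []([]<>p | p) is false at w1.
      At w1: []<>p is false, p is false, so []<>p | p is false.
Satisfying worlds: {w0}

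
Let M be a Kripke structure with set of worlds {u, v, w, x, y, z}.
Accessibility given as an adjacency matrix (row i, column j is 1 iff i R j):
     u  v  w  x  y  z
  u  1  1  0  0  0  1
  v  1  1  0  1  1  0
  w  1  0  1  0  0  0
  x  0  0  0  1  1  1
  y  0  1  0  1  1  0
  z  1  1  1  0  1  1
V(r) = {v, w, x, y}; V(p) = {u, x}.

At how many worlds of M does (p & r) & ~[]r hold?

Recall that []ψ holds at a world iff ψ holds at every accessible world, and <>ψ holds iff ψ holds at some accessible world.
Let φ = (p & r) & ~[]r. Evaluate φ at each world:
  u (successors {u, v, z}): φ is false.
  v (successors {u, v, x, y}): φ is false.
  w (successors {u, w}): φ is false.
  x (successors {x, y, z}): φ is true.
  y (successors {v, x, y}): φ is false.
  z (successors {u, v, w, y, z}): φ is false.
For instance, at v:
  At v: p & r is false, ~[]r is true, so (p & r) & ~[]r is false.
    At v: []r is false, so ~[]r is true.
      At v: []r requires r at every successor {u, v, x, y}.
        r fails at u, so []r is false at v.
Satisfying worlds: {x}

1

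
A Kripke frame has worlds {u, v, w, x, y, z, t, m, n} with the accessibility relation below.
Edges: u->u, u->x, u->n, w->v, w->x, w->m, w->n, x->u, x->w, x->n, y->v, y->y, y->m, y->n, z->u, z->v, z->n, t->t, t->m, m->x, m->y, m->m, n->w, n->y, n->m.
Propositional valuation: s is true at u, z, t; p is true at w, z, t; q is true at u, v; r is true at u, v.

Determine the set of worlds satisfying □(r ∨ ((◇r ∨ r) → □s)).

Let φ = □(r ∨ ((◇r ∨ r) → □s)). Evaluate φ at each world:
  u (successors {u, x, n}): φ is false.
  v (successors ∅): φ is true.
  w (successors {v, x, m, n}): φ is false.
  x (successors {u, w, n}): φ is false.
  y (successors {v, y, m, n}): φ is false.
  z (successors {u, v, n}): φ is true.
  t (successors {t, m}): φ is true.
  m (successors {x, y, m}): φ is false.
  n (successors {w, y, m}): φ is false.
For instance, at n:
  At n: □(r ∨ ((◇r ∨ r) → □s)) requires r ∨ ((◇r ∨ r) → □s) at every successor {w, y, m}.
    r ∨ ((◇r ∨ r) → □s) fails at w, so □(r ∨ ((◇r ∨ r) → □s)) is false at n.
      At w: r is false, (◇r ∨ r) → □s is false, so r ∨ ((◇r ∨ r) → □s) is false.
Satisfying worlds: {v, z, t}

v, z, t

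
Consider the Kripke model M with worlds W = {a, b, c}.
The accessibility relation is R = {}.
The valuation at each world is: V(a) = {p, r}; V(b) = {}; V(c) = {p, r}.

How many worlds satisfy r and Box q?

2

Let φ = r and Box q. Evaluate φ at each world:
  a (successors ∅): φ is true.
  b (successors ∅): φ is false.
  c (successors ∅): φ is true.
For instance, at c:
  At c: r is true, Box q is true, so r and Box q is true.
    At c: no accessible worlds, so Box q holds vacuously.
Satisfying worlds: {a, c}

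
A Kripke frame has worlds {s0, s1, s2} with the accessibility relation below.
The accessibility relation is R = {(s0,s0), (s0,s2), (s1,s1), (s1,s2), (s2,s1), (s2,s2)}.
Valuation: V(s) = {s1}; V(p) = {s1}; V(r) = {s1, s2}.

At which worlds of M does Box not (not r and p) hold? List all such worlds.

Recall that Box ψ holds at a world iff ψ holds at every accessible world, and Dia ψ holds iff ψ holds at some accessible world.
Let φ = Box not (not r and p). Evaluate φ at each world:
  s0 (successors {s0, s2}): φ is true.
  s1 (successors {s1, s2}): φ is true.
  s2 (successors {s1, s2}): φ is true.
For instance, at s2:
  At s2: Box not (not r and p) requires not (not r and p) at every successor {s1, s2}.
    At s1: not (not r and p) is true.
    At s2: not (not r and p) is true.
  So Box not (not r and p) is true at s2.
Satisfying worlds: {s0, s1, s2}

s0, s1, s2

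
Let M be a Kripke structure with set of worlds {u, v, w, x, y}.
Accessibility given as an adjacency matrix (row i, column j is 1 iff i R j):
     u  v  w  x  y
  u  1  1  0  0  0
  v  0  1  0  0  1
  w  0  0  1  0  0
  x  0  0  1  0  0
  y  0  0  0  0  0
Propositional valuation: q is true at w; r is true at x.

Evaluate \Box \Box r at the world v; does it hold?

No

Recall that \Box ψ holds at a world iff ψ holds at every accessible world, and \Diamond ψ holds iff ψ holds at some accessible world.
At v: \Box \Box r requires \Box r at every successor {v, y}.
  \Box r fails at v, so \Box \Box r is false at v.
    At v: \Box r requires r at every successor {v, y}.
      r fails at v, so \Box r is false at v.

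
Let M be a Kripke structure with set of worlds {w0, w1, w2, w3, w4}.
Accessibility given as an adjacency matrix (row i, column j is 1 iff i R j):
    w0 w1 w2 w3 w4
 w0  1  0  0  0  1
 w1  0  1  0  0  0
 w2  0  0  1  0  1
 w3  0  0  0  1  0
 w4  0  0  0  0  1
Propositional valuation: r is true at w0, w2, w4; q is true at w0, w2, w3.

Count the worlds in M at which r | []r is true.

3

Recall that []ψ holds at a world iff ψ holds at every accessible world, and <>ψ holds iff ψ holds at some accessible world.
Let φ = r | []r. Evaluate φ at each world:
  w0 (successors {w0, w4}): φ is true.
  w1 (successors {w1}): φ is false.
  w2 (successors {w2, w4}): φ is true.
  w3 (successors {w3}): φ is false.
  w4 (successors {w4}): φ is true.
For instance, at w1:
  At w1: r is false, []r is false, so r | []r is false.
    At w1: []r requires r at every successor {w1}.
      r fails at w1, so []r is false at w1.
Satisfying worlds: {w0, w2, w4}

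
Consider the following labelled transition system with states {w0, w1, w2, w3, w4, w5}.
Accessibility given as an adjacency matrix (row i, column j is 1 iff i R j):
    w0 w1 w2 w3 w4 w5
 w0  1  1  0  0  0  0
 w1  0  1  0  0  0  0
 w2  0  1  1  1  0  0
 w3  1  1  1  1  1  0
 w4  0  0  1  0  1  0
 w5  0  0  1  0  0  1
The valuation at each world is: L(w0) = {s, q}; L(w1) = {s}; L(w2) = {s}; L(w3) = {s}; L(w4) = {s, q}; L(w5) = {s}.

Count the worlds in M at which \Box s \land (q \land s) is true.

Recall that \Box ψ holds at a world iff ψ holds at every accessible world, and \Diamond ψ holds iff ψ holds at some accessible world.
Let φ = \Box s \land (q \land s). Evaluate φ at each world:
  w0 (successors {w0, w1}): φ is true.
  w1 (successors {w1}): φ is false.
  w2 (successors {w1, w2, w3}): φ is false.
  w3 (successors {w0, w1, w2, w3, w4}): φ is false.
  w4 (successors {w2, w4}): φ is true.
  w5 (successors {w2, w5}): φ is false.
For instance, at w3:
  At w3: \Box s is true, q \land s is false, so \Box s \land (q \land s) is false.
    At w3: \Box s requires s at every successor {w0, w1, w2, w3, w4}.
      At w0: s is true.
      At w1: s is true.
      At w2: s is true.
      At w3: s is true.
      At w4: s is true.
    So \Box s is true at w3.
Satisfying worlds: {w0, w4}

2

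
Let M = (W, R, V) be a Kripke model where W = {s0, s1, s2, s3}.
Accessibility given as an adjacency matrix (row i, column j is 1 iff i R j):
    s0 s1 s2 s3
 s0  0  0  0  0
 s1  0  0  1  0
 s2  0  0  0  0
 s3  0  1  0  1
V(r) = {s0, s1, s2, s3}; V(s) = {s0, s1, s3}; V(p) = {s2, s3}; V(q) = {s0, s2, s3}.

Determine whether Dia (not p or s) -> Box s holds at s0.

At s0: Dia (not p or s) is false, Box s is true, so Dia (not p or s) -> Box s is true.
  At s0: no accessible worlds, so Dia (not p or s) is false.
  At s0: no accessible worlds, so Box s holds vacuously.

Yes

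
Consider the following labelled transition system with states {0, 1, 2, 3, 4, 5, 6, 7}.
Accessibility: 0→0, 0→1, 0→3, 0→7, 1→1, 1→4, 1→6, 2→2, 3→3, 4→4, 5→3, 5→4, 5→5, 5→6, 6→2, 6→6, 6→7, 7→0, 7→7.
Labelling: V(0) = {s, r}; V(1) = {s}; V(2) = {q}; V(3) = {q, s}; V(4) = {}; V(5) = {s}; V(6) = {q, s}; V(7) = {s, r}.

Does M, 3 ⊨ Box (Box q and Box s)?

Yes

At 3: Box (Box q and Box s) requires Box q and Box s at every successor {3}.
    At 3: Box q is true, Box s is true, so Box q and Box s is true.
      At 3: Box q requires q at every successor {3}.
        At 3: q is true.
      So Box q is true at 3.
      At 3: Box s requires s at every successor {3}.
        At 3: s is true.
      So Box s is true at 3.
So Box (Box q and Box s) is true at 3.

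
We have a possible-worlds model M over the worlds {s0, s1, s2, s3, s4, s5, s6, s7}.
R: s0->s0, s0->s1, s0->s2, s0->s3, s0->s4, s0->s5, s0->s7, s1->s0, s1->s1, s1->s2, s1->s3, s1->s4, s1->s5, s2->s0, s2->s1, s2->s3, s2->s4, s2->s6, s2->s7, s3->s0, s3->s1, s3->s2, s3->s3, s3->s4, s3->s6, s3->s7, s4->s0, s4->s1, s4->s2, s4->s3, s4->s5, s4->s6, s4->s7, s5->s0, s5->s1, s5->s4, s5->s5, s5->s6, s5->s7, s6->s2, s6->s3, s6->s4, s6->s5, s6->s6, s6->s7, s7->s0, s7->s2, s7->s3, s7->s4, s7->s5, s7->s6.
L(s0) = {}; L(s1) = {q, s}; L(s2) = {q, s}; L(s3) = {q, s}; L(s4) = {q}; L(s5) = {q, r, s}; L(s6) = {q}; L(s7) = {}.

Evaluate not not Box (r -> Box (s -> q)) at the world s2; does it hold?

Yes

At s2: not Box (r -> Box (s -> q)) is false, so not not Box (r -> Box (s -> q)) is true.
  At s2: Box (r -> Box (s -> q)) is true, so not Box (r -> Box (s -> q)) is false.
    At s2: Box (r -> Box (s -> q)) requires r -> Box (s -> q) at every successor {s0, s1, s3, s4, s6, s7}.
      At s0: r -> Box (s -> q) is true.
      At s1: r -> Box (s -> q) is true.
      At s3: r -> Box (s -> q) is true.
      At s4: r -> Box (s -> q) is true.
      At s6: r -> Box (s -> q) is true.
      At s7: r -> Box (s -> q) is true.
    So Box (r -> Box (s -> q)) is true at s2.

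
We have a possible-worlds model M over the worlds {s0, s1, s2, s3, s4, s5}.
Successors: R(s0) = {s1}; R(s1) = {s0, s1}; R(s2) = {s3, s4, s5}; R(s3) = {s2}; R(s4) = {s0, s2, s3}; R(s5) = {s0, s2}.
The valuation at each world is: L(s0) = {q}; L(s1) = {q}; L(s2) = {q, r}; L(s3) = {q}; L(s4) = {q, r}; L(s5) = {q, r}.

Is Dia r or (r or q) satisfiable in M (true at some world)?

Let φ = Dia r or (r or q). Evaluate φ at each world:
  s0 (successors {s1}): φ is true.
  s1 (successors {s0, s1}): φ is true.
  s2 (successors {s3, s4, s5}): φ is true.
  s3 (successors {s2}): φ is true.
  s4 (successors {s0, s2, s3}): φ is true.
  s5 (successors {s0, s2}): φ is true.
Detail at s0 (witness):
  At s0: Dia r is false, r or q is true, so Dia r or (r or q) is true.
    At s0: Dia r requires r at some successor in {s1}.
      At s1: r is false.
    So Dia r is false at s0.

Yes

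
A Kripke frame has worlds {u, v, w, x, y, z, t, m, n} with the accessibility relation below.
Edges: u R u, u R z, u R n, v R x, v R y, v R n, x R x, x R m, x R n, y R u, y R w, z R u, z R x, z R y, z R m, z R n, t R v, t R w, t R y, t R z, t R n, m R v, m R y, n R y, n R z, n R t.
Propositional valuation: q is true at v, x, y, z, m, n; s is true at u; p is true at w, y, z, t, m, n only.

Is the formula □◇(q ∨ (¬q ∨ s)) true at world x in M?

Yes

Recall that □ψ holds at a world iff ψ holds at every accessible world, and ◇ψ holds iff ψ holds at some accessible world.
At x: □◇(q ∨ (¬q ∨ s)) requires ◇(q ∨ (¬q ∨ s)) at every successor {x, m, n}.
    At x: ◇(q ∨ (¬q ∨ s)) requires q ∨ (¬q ∨ s) at some successor in {x, m, n}.
      q ∨ (¬q ∨ s) holds at x, so ◇(q ∨ (¬q ∨ s)) is true at x.
    At m: ◇(q ∨ (¬q ∨ s)) requires q ∨ (¬q ∨ s) at some successor in {v, y}.
      q ∨ (¬q ∨ s) holds at v, so ◇(q ∨ (¬q ∨ s)) is true at m.
    At n: ◇(q ∨ (¬q ∨ s)) requires q ∨ (¬q ∨ s) at some successor in {y, z, t}.
      q ∨ (¬q ∨ s) holds at y, so ◇(q ∨ (¬q ∨ s)) is true at n.
So □◇(q ∨ (¬q ∨ s)) is true at x.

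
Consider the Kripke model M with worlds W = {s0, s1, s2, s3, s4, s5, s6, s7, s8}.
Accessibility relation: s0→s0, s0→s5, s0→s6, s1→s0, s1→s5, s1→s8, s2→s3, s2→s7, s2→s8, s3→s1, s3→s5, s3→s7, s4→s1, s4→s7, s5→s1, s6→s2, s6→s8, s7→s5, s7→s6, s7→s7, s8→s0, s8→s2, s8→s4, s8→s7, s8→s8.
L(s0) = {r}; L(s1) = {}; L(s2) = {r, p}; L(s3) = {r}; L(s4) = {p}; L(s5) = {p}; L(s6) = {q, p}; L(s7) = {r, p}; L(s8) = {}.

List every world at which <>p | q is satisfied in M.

s0, s1, s2, s3, s4, s6, s7, s8

Let φ = <>p | q. Evaluate φ at each world:
  s0 (successors {s0, s5, s6}): φ is true.
  s1 (successors {s0, s5, s8}): φ is true.
  s2 (successors {s3, s7, s8}): φ is true.
  s3 (successors {s1, s5, s7}): φ is true.
  s4 (successors {s1, s7}): φ is true.
  s5 (successors {s1}): φ is false.
  s6 (successors {s2, s8}): φ is true.
  s7 (successors {s5, s6, s7}): φ is true.
  s8 (successors {s0, s2, s4, s7, s8}): φ is true.
For instance, at s0:
  At s0: <>p is true, q is false, so <>p | q is true.
    At s0: <>p requires p at some successor in {s0, s5, s6}.
      p holds at s5, so <>p is true at s0.
Satisfying worlds: {s0, s1, s2, s3, s4, s6, s7, s8}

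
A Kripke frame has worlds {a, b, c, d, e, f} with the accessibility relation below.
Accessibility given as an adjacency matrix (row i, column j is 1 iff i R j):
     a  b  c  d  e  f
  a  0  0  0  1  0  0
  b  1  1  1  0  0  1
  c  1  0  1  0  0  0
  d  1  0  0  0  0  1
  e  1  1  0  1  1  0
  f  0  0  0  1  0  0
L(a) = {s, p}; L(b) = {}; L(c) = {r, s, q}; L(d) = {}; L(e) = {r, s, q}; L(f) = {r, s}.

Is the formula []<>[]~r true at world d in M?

No

At d: []<>[]~r requires <>[]~r at every successor {a, f}.
  <>[]~r fails at a, so []<>[]~r is false at d.
    At a: <>[]~r requires []~r at some successor in {d}.
      At d: []~r is false.
    So <>[]~r is false at a.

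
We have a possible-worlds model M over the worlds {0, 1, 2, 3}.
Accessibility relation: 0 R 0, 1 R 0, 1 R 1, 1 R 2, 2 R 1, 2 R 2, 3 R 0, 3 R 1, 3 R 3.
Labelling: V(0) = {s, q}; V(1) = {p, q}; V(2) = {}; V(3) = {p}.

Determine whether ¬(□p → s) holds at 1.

Recall that □ψ holds at a world iff ψ holds at every accessible world, and ◇ψ holds iff ψ holds at some accessible world.
At 1: □p → s is true, so ¬(□p → s) is false.
  At 1: □p is false, s is false, so □p → s is true.
    At 1: □p requires p at every successor {0, 1, 2}.
      p fails at 0, so □p is false at 1.

No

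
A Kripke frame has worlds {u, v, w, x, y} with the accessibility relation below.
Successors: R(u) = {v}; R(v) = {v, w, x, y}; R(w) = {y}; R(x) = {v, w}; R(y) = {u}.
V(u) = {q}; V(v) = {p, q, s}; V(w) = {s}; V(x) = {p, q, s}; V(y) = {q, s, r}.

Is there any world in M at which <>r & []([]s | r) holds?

Yes

Let φ = <>r & []([]s | r). Evaluate φ at each world:
  u (successors {v}): φ is false.
  v (successors {v, w, x, y}): φ is true.
  w (successors {y}): φ is true.
  x (successors {v, w}): φ is false.
  y (successors {u}): φ is false.
Detail at v (witness):
  At v: <>r is true, []([]s | r) is true, so <>r & []([]s | r) is true.
    At v: <>r requires r at some successor in {v, w, x, y}.
      r holds at y, so <>r is true at v.
    At v: []([]s | r) requires []s | r at every successor {v, w, x, y}.
      At v: []s | r is true.
      At w: []s | r is true.
      At x: []s | r is true.
      At y: []s | r is true.
    So []([]s | r) is true at v.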